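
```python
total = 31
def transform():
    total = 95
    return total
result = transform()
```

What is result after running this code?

Step 1: Global total = 31.
Step 2: transform() creates local total = 95, shadowing the global.
Step 3: Returns local total = 95. result = 95

The answer is 95.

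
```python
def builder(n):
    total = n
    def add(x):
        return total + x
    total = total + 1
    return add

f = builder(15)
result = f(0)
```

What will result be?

Step 1: builder(15) sets total = 15, then total = 15 + 1 = 16.
Step 2: Closures capture by reference, so add sees total = 16.
Step 3: f(0) returns 16 + 0 = 16

The answer is 16.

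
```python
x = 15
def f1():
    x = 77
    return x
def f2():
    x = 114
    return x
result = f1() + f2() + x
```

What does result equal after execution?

Step 1: Each function shadows global x with its own local.
Step 2: f1() returns 77, f2() returns 114.
Step 3: Global x = 15 is unchanged. result = 77 + 114 + 15 = 206

The answer is 206.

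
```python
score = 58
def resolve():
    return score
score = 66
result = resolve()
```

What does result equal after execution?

Step 1: score is first set to 58, then reassigned to 66.
Step 2: resolve() is called after the reassignment, so it looks up the current global score = 66.
Step 3: result = 66

The answer is 66.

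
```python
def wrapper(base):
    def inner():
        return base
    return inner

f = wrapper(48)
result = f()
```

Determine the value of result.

Step 1: wrapper(48) creates closure capturing base = 48.
Step 2: f() returns the captured base = 48.
Step 3: result = 48

The answer is 48.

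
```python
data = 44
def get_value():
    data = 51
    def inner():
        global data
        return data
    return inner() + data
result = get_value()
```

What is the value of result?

Step 1: Global data = 44. get_value() shadows with local data = 51.
Step 2: inner() uses global keyword, so inner() returns global data = 44.
Step 3: get_value() returns 44 + 51 = 95

The answer is 95.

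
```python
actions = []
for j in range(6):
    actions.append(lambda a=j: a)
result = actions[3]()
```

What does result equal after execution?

Step 1: Default argument a=j captures j's value at each iteration.
Step 2: actions[3] captured a = 3 when j was 3.
Step 3: result = 3

The answer is 3.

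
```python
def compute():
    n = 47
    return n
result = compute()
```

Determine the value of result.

Step 1: compute() defines n = 47 in its local scope.
Step 2: return n finds the local variable n = 47.
Step 3: result = 47

The answer is 47.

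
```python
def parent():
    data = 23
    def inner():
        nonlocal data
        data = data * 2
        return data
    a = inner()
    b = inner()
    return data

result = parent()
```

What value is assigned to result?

Step 1: data starts at 23.
Step 2: First inner(): data = 23 * 2 = 46.
Step 3: Second inner(): data = 46 * 2 = 92.
Step 4: result = 92

The answer is 92.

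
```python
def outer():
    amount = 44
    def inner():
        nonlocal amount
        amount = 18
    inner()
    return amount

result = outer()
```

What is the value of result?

Step 1: outer() sets amount = 44.
Step 2: inner() uses nonlocal to reassign amount = 18.
Step 3: result = 18

The answer is 18.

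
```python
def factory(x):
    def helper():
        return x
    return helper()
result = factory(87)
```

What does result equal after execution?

Step 1: factory(87) binds parameter x = 87.
Step 2: helper() looks up x in enclosing scope and finds the parameter x = 87.
Step 3: result = 87

The answer is 87.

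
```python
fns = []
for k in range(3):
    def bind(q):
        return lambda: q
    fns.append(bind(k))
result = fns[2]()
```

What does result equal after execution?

Step 1: bind(k) creates a new scope capturing q = k at call time.
Step 2: fns[2] = bind(2), so its lambda captures q = 2.
Step 3: result = 2 (closure factory fixes late binding)

The answer is 2.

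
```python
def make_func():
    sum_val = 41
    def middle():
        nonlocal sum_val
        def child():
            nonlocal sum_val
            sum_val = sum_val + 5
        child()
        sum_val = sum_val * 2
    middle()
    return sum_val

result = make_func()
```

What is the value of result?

Step 1: sum_val = 41.
Step 2: child() adds 5: sum_val = 41 + 5 = 46.
Step 3: middle() doubles: sum_val = 46 * 2 = 92.
Step 4: result = 92

The answer is 92.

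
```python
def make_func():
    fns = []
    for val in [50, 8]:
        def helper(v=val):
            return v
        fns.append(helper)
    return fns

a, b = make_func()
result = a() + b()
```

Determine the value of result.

Step 1: Default argument v=val captures val at each iteration.
Step 2: a() returns 50 (captured at first iteration), b() returns 8 (captured at second).
Step 3: result = 50 + 8 = 58

The answer is 58.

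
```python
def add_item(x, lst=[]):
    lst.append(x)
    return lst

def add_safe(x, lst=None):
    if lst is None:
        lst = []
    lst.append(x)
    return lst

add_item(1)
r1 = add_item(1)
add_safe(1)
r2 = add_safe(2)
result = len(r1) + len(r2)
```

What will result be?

Step 1: add_item shares mutable default: after 2 calls, lst = [1, 1], len = 2.
Step 2: add_safe creates fresh list each time: r2 = [2], len = 1.
Step 3: result = 2 + 1 = 3

The answer is 3.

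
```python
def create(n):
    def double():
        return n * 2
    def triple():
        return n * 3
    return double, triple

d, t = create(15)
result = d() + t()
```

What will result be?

Step 1: Both closures capture the same n = 15.
Step 2: d() = 15 * 2 = 30, t() = 15 * 3 = 45.
Step 3: result = 30 + 45 = 75

The answer is 75.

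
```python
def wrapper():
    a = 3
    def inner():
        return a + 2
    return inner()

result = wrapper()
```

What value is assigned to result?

Step 1: wrapper() defines a = 3.
Step 2: inner() reads a = 3 from enclosing scope, returns 3 + 2 = 5.
Step 3: result = 5

The answer is 5.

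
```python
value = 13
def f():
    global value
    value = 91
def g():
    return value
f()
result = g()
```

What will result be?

Step 1: value = 13.
Step 2: f() sets global value = 91.
Step 3: g() reads global value = 91. result = 91

The answer is 91.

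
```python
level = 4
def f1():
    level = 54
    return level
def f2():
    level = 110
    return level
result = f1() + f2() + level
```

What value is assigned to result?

Step 1: Each function shadows global level with its own local.
Step 2: f1() returns 54, f2() returns 110.
Step 3: Global level = 4 is unchanged. result = 54 + 110 + 4 = 168

The answer is 168.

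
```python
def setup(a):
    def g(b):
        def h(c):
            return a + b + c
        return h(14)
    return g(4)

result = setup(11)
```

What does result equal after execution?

Step 1: a = 11, b = 4, c = 14 across three nested scopes.
Step 2: h() accesses all three via LEGB rule.
Step 3: result = 11 + 4 + 14 = 29

The answer is 29.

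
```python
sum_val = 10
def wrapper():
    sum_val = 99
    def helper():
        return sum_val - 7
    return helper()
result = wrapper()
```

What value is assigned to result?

Step 1: wrapper() shadows global sum_val with sum_val = 99.
Step 2: helper() finds sum_val = 99 in enclosing scope, computes 99 - 7 = 92.
Step 3: result = 92

The answer is 92.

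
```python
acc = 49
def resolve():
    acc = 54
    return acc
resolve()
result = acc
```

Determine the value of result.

Step 1: Global acc = 49.
Step 2: resolve() creates local acc = 54 (shadow, not modification).
Step 3: After resolve() returns, global acc is unchanged. result = 49

The answer is 49.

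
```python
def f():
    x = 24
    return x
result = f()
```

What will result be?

Step 1: f() defines x = 24 in its local scope.
Step 2: return x finds the local variable x = 24.
Step 3: result = 24

The answer is 24.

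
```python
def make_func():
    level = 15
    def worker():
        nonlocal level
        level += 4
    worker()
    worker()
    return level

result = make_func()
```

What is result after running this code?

Step 1: level starts at 15.
Step 2: worker() is called 2 times, each adding 4.
Step 3: level = 15 + 4 * 2 = 23

The answer is 23.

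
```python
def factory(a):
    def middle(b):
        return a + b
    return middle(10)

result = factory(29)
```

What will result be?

Step 1: factory(29) passes a = 29.
Step 2: middle(10) has b = 10, reads a = 29 from enclosing.
Step 3: result = 29 + 10 = 39

The answer is 39.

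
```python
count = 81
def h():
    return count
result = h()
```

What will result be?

Step 1: count = 81 is defined in the global scope.
Step 2: h() looks up count. No local count exists, so Python checks the global scope via LEGB rule and finds count = 81.
Step 3: result = 81

The answer is 81.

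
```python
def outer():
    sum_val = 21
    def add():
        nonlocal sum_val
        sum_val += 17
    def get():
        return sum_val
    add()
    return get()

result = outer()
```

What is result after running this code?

Step 1: sum_val = 21. add() modifies it via nonlocal, get() reads it.
Step 2: add() makes sum_val = 21 + 17 = 38.
Step 3: get() returns 38. result = 38

The answer is 38.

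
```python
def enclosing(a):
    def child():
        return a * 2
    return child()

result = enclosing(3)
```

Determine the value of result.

Step 1: enclosing(3) binds parameter a = 3.
Step 2: child() accesses a = 3 from enclosing scope.
Step 3: result = 3 * 2 = 6

The answer is 6.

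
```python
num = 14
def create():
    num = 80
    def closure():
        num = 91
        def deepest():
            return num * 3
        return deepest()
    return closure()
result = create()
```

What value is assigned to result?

Step 1: deepest() looks up num through LEGB: not local, finds num = 91 in enclosing closure().
Step 2: Returns 91 * 3 = 273.
Step 3: result = 273

The answer is 273.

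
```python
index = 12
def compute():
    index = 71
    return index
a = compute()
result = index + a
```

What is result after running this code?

Step 1: Global index = 12. compute() returns local index = 71.
Step 2: a = 71. Global index still = 12.
Step 3: result = 12 + 71 = 83

The answer is 83.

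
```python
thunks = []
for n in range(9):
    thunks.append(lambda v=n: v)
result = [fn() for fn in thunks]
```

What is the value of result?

Step 1: Default arg v=n captures n at each iteration.
Step 2: Each lambda has its own default: 0, 1, ..., 8.
Step 3: result = [0, 1, 2, 3, 4, 5, 6, 7, 8]

The answer is [0, 1, 2, 3, 4, 5, 6, 7, 8].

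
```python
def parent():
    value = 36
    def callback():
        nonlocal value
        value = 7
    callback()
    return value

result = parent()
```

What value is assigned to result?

Step 1: parent() sets value = 36.
Step 2: callback() uses nonlocal to reassign value = 7.
Step 3: result = 7

The answer is 7.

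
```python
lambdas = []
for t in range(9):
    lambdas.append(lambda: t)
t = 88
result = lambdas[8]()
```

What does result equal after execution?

Step 1: Lambdas capture the variable t by reference, not by value.
Step 2: After the loop, t is reassigned to 88.
Step 3: lambdas[8]() looks up the current t = 88. result = 88

The answer is 88.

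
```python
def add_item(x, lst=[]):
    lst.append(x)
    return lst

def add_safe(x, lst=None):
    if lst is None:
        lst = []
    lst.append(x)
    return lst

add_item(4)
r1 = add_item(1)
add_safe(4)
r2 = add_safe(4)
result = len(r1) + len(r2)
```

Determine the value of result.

Step 1: add_item shares mutable default: after 2 calls, lst = [4, 1], len = 2.
Step 2: add_safe creates fresh list each time: r2 = [4], len = 1.
Step 3: result = 2 + 1 = 3

The answer is 3.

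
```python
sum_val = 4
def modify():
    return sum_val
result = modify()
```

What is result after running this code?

Step 1: sum_val = 4 is defined in the global scope.
Step 2: modify() looks up sum_val. No local sum_val exists, so Python checks the global scope via LEGB rule and finds sum_val = 4.
Step 3: result = 4

The answer is 4.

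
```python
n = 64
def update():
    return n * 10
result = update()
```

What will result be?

Step 1: n = 64 is defined globally.
Step 2: update() looks up n from global scope = 64, then computes 64 * 10 = 640.
Step 3: result = 640

The answer is 640.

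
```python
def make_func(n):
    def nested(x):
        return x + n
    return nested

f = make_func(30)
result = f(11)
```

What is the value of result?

Step 1: make_func(30) creates a closure that captures n = 30.
Step 2: f(11) calls the closure with x = 11, returning 11 + 30 = 41.
Step 3: result = 41

The answer is 41.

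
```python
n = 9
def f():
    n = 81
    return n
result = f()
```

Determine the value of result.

Step 1: Global n = 9.
Step 2: f() creates local n = 81, shadowing the global.
Step 3: Returns local n = 81. result = 81

The answer is 81.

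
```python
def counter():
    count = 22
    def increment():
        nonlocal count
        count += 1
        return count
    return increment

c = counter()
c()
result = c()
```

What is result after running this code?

Step 1: counter() creates closure with count = 22.
Step 2: Each c() call increments count via nonlocal. After 2 calls: 22 + 2 = 24.
Step 3: result = 24

The answer is 24.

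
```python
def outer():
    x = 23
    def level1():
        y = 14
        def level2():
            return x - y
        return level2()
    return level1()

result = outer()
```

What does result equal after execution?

Step 1: x = 23 in outer. y = 14 in level1.
Step 2: level2() reads x = 23 and y = 14 from enclosing scopes.
Step 3: result = 23 - 14 = 9

The answer is 9.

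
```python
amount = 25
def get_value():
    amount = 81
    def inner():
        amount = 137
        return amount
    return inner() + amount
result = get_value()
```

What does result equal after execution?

Step 1: get_value() has local amount = 81. inner() has local amount = 137.
Step 2: inner() returns its local amount = 137.
Step 3: get_value() returns 137 + its own amount (81) = 218

The answer is 218.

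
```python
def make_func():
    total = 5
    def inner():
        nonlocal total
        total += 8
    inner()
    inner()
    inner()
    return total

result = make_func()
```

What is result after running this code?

Step 1: total starts at 5.
Step 2: inner() is called 3 times, each adding 8.
Step 3: total = 5 + 8 * 3 = 29

The answer is 29.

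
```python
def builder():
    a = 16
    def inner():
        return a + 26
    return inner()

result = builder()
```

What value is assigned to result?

Step 1: builder() defines a = 16.
Step 2: inner() reads a = 16 from enclosing scope, returns 16 + 26 = 42.
Step 3: result = 42

The answer is 42.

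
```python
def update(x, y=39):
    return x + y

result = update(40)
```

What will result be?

Step 1: update(40) uses default y = 39.
Step 2: Returns 40 + 39 = 79.
Step 3: result = 79

The answer is 79.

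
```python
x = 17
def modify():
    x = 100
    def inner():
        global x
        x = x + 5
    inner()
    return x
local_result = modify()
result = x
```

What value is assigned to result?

Step 1: Global x = 17. modify() creates local x = 100.
Step 2: inner() declares global x and adds 5: global x = 17 + 5 = 22.
Step 3: modify() returns its local x = 100 (unaffected by inner).
Step 4: result = global x = 22

The answer is 22.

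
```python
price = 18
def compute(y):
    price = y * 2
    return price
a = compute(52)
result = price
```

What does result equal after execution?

Step 1: Global price = 18.
Step 2: compute(52) creates local price = 52 * 2 = 104.
Step 3: Global price unchanged because no global keyword. result = 18

The answer is 18.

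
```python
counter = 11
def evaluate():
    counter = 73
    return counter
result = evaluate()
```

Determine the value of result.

Step 1: Global counter = 11.
Step 2: evaluate() creates local counter = 73, shadowing the global.
Step 3: Returns local counter = 73. result = 73

The answer is 73.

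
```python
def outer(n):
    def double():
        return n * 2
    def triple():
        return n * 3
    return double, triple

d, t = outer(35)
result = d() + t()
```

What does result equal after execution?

Step 1: Both closures capture the same n = 35.
Step 2: d() = 35 * 2 = 70, t() = 35 * 3 = 105.
Step 3: result = 70 + 105 = 175

The answer is 175.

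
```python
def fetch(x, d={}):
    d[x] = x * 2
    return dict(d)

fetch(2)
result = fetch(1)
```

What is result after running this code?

Step 1: Mutable default dict is shared across calls.
Step 2: First call adds 2: 4. Second call adds 1: 2.
Step 3: result = {2: 4, 1: 2}

The answer is {2: 4, 1: 2}.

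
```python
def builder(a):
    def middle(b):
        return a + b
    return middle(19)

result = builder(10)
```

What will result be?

Step 1: builder(10) passes a = 10.
Step 2: middle(19) has b = 19, reads a = 10 from enclosing.
Step 3: result = 10 + 19 = 29

The answer is 29.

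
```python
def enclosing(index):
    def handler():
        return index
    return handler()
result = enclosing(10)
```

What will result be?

Step 1: enclosing(10) binds parameter index = 10.
Step 2: handler() looks up index in enclosing scope and finds the parameter index = 10.
Step 3: result = 10

The answer is 10.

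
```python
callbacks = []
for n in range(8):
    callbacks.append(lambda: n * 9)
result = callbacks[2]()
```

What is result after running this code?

Step 1: All lambdas reference the same variable n (late binding).
Step 2: After the loop, n = 7. Every lambda returns n * 9.
Step 3: callbacks[2]() = 7 * 9 = 63

The answer is 63.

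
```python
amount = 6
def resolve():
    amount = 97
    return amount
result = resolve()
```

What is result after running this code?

Step 1: Global amount = 6.
Step 2: resolve() creates local amount = 97, shadowing the global.
Step 3: Returns local amount = 97. result = 97

The answer is 97.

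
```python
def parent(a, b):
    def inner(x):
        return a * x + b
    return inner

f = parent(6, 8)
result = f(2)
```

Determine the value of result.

Step 1: parent(6, 8) captures a = 6, b = 8.
Step 2: f(2) computes 6 * 2 + 8 = 20.
Step 3: result = 20

The answer is 20.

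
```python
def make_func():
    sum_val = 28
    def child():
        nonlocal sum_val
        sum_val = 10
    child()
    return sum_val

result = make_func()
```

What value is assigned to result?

Step 1: make_func() sets sum_val = 28.
Step 2: child() uses nonlocal to reassign sum_val = 10.
Step 3: result = 10

The answer is 10.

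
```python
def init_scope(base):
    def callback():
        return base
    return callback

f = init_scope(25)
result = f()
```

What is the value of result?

Step 1: init_scope(25) creates closure capturing base = 25.
Step 2: f() returns the captured base = 25.
Step 3: result = 25

The answer is 25.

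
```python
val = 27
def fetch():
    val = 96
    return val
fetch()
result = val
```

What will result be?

Step 1: Global val = 27.
Step 2: fetch() creates local val = 96 (shadow, not modification).
Step 3: After fetch() returns, global val is unchanged. result = 27

The answer is 27.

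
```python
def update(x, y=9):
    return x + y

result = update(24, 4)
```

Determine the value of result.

Step 1: update(24, 4) overrides default y with 4.
Step 2: Returns 24 + 4 = 28.
Step 3: result = 28

The answer is 28.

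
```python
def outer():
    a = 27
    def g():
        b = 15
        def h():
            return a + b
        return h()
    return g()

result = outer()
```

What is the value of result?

Step 1: outer() defines a = 27. g() defines b = 15.
Step 2: h() accesses both from enclosing scopes: a = 27, b = 15.
Step 3: result = 27 + 15 = 42

The answer is 42.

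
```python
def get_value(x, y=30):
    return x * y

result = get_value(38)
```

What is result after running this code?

Step 1: get_value(38) uses default y = 30.
Step 2: Returns 38 * 30 = 1140.
Step 3: result = 1140

The answer is 1140.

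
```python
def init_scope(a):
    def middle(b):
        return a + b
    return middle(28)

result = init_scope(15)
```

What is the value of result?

Step 1: init_scope(15) passes a = 15.
Step 2: middle(28) has b = 28, reads a = 15 from enclosing.
Step 3: result = 15 + 28 = 43

The answer is 43.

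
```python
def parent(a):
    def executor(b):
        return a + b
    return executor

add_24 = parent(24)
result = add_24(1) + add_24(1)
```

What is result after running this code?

Step 1: add_24 captures a = 24.
Step 2: add_24(1) = 24 + 1 = 25, called twice.
Step 3: result = 25 + 25 = 50

The answer is 50.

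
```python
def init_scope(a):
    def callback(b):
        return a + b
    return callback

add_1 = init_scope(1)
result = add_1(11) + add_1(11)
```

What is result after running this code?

Step 1: add_1 captures a = 1.
Step 2: add_1(11) = 1 + 11 = 12, called twice.
Step 3: result = 12 + 12 = 24

The answer is 24.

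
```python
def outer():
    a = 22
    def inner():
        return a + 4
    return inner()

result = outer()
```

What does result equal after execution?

Step 1: outer() defines a = 22.
Step 2: inner() reads a = 22 from enclosing scope, returns 22 + 4 = 26.
Step 3: result = 26

The answer is 26.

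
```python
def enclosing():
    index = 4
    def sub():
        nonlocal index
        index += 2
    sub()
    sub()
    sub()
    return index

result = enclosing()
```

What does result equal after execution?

Step 1: index starts at 4.
Step 2: sub() is called 3 times, each adding 2.
Step 3: index = 4 + 2 * 3 = 10

The answer is 10.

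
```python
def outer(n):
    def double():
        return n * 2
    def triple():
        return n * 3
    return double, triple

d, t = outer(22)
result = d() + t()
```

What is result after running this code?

Step 1: Both closures capture the same n = 22.
Step 2: d() = 22 * 2 = 44, t() = 22 * 3 = 66.
Step 3: result = 44 + 66 = 110

The answer is 110.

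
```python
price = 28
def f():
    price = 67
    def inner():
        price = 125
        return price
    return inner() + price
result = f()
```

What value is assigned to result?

Step 1: f() has local price = 67. inner() has local price = 125.
Step 2: inner() returns its local price = 125.
Step 3: f() returns 125 + its own price (67) = 192

The answer is 192.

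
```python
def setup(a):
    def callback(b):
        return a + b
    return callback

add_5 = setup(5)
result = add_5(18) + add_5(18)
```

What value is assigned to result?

Step 1: add_5 captures a = 5.
Step 2: add_5(18) = 5 + 18 = 23, called twice.
Step 3: result = 23 + 23 = 46

The answer is 46.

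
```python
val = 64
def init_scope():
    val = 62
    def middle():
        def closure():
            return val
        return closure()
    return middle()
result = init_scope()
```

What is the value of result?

Step 1: init_scope() defines val = 62. middle() and closure() have no local val.
Step 2: closure() checks local (none), enclosing middle() (none), enclosing init_scope() and finds val = 62.
Step 3: result = 62

The answer is 62.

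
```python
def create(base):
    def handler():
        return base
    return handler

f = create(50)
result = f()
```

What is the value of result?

Step 1: create(50) creates closure capturing base = 50.
Step 2: f() returns the captured base = 50.
Step 3: result = 50

The answer is 50.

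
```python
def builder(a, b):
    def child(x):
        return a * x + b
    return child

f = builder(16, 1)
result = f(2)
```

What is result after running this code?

Step 1: builder(16, 1) captures a = 16, b = 1.
Step 2: f(2) computes 16 * 2 + 1 = 33.
Step 3: result = 33

The answer is 33.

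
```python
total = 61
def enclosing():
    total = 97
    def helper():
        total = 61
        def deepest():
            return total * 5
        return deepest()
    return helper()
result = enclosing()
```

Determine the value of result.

Step 1: deepest() looks up total through LEGB: not local, finds total = 61 in enclosing helper().
Step 2: Returns 61 * 5 = 305.
Step 3: result = 305

The answer is 305.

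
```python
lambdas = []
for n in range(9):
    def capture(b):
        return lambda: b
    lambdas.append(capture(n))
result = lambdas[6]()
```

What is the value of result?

Step 1: capture(n) creates a new scope capturing b = n at call time.
Step 2: lambdas[6] = capture(6), so its lambda captures b = 6.
Step 3: result = 6 (closure factory fixes late binding)

The answer is 6.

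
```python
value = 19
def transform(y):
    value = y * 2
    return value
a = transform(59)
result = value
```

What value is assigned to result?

Step 1: Global value = 19.
Step 2: transform(59) creates local value = 59 * 2 = 118.
Step 3: Global value unchanged because no global keyword. result = 19

The answer is 19.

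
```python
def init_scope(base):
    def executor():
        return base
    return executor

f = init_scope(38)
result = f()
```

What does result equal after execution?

Step 1: init_scope(38) creates closure capturing base = 38.
Step 2: f() returns the captured base = 38.
Step 3: result = 38

The answer is 38.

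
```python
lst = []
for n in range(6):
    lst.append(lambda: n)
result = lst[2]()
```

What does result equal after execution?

Step 1: The loop creates 6 lambdas, all referencing the same variable n.
Step 2: After the loop, n = 5 (final value).
Step 3: lst[2]() looks up n at call time and finds 5. This is the late binding gotcha. result = 5

The answer is 5.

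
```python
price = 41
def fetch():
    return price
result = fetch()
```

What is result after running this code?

Step 1: price = 41 is defined in the global scope.
Step 2: fetch() looks up price. No local price exists, so Python checks the global scope via LEGB rule and finds price = 41.
Step 3: result = 41

The answer is 41.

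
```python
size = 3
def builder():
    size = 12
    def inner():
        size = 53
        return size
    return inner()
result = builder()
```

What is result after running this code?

Step 1: Three scopes define size: global (3), builder (12), inner (53).
Step 2: inner() has its own local size = 53, which shadows both enclosing and global.
Step 3: result = 53 (local wins in LEGB)

The answer is 53.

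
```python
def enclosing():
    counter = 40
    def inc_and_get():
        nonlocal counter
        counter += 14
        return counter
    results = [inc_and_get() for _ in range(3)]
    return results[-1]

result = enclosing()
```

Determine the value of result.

Step 1: counter = 40.
Step 2: Three calls to inc_and_get(), each adding 14.
Step 3: Last value = 40 + 14 * 3 = 82

The answer is 82.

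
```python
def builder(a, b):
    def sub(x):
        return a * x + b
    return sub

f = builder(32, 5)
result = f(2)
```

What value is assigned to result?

Step 1: builder(32, 5) captures a = 32, b = 5.
Step 2: f(2) computes 32 * 2 + 5 = 69.
Step 3: result = 69

The answer is 69.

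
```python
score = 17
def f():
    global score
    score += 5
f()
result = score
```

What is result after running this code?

Step 1: score = 17 globally.
Step 2: f() modifies global score: score += 5 = 22.
Step 3: result = 22

The answer is 22.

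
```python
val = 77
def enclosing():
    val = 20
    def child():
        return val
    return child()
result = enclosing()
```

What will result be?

Step 1: val = 77 globally, but enclosing() defines val = 20 locally.
Step 2: child() looks up val. Not in local scope, so checks enclosing scope (enclosing) and finds val = 20.
Step 3: result = 20

The answer is 20.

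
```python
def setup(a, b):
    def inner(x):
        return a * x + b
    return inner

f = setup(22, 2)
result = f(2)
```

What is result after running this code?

Step 1: setup(22, 2) captures a = 22, b = 2.
Step 2: f(2) computes 22 * 2 + 2 = 46.
Step 3: result = 46

The answer is 46.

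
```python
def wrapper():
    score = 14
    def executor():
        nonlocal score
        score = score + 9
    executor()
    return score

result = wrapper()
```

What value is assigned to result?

Step 1: wrapper() sets score = 14.
Step 2: executor() uses nonlocal to modify score in wrapper's scope: score = 14 + 9 = 23.
Step 3: wrapper() returns the modified score = 23

The answer is 23.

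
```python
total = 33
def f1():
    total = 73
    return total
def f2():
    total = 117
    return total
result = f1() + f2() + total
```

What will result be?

Step 1: Each function shadows global total with its own local.
Step 2: f1() returns 73, f2() returns 117.
Step 3: Global total = 33 is unchanged. result = 73 + 117 + 33 = 223

The answer is 223.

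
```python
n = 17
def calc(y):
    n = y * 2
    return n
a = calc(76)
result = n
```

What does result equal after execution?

Step 1: Global n = 17.
Step 2: calc(76) creates local n = 76 * 2 = 152.
Step 3: Global n unchanged because no global keyword. result = 17

The answer is 17.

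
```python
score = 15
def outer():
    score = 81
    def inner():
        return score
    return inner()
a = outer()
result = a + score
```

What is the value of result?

Step 1: outer() has local score = 81. inner() reads from enclosing.
Step 2: outer() returns 81. Global score = 15 unchanged.
Step 3: result = 81 + 15 = 96

The answer is 96.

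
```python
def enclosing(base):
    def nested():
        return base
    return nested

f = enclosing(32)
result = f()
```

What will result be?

Step 1: enclosing(32) creates closure capturing base = 32.
Step 2: f() returns the captured base = 32.
Step 3: result = 32

The answer is 32.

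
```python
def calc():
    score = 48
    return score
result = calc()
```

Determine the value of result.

Step 1: calc() defines score = 48 in its local scope.
Step 2: return score finds the local variable score = 48.
Step 3: result = 48

The answer is 48.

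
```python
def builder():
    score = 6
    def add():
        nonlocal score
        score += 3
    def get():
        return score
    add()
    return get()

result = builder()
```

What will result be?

Step 1: score = 6. add() modifies it via nonlocal, get() reads it.
Step 2: add() makes score = 6 + 3 = 9.
Step 3: get() returns 9. result = 9

The answer is 9.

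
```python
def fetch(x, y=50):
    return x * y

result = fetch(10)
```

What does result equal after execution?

Step 1: fetch(10) uses default y = 50.
Step 2: Returns 10 * 50 = 500.
Step 3: result = 500

The answer is 500.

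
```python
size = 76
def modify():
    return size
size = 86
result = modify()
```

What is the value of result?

Step 1: size is first set to 76, then reassigned to 86.
Step 2: modify() is called after the reassignment, so it looks up the current global size = 86.
Step 3: result = 86

The answer is 86.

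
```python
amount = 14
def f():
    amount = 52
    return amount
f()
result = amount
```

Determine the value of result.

Step 1: amount = 14 globally.
Step 2: f() creates a LOCAL amount = 52 (no global keyword!).
Step 3: The global amount is unchanged. result = 14

The answer is 14.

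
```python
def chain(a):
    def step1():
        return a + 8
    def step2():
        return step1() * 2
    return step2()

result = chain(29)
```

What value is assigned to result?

Step 1: chain(29) captures a = 29.
Step 2: step2() calls step1() which returns 29 + 8 = 37.
Step 3: step2() returns 37 * 2 = 74

The answer is 74.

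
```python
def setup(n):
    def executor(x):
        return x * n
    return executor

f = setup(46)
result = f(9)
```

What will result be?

Step 1: setup(46) creates a closure capturing n = 46.
Step 2: f(9) computes 9 * 46 = 414.
Step 3: result = 414

The answer is 414.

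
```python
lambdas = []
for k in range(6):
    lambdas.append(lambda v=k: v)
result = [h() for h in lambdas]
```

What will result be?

Step 1: Default arg v=k captures k at each iteration.
Step 2: Each lambda has its own default: 0, 1, ..., 5.
Step 3: result = [0, 1, 2, 3, 4, 5]

The answer is [0, 1, 2, 3, 4, 5].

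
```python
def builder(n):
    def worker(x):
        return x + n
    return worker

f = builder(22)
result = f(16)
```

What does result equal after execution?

Step 1: builder(22) creates a closure that captures n = 22.
Step 2: f(16) calls the closure with x = 16, returning 16 + 22 = 38.
Step 3: result = 38

The answer is 38.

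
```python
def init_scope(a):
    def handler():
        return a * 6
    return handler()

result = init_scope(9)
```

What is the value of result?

Step 1: init_scope(9) binds parameter a = 9.
Step 2: handler() accesses a = 9 from enclosing scope.
Step 3: result = 9 * 6 = 54

The answer is 54.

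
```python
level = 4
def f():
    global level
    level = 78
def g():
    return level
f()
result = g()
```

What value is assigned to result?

Step 1: level = 4.
Step 2: f() sets global level = 78.
Step 3: g() reads global level = 78. result = 78

The answer is 78.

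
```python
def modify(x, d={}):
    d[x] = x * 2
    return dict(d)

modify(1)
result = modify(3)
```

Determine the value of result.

Step 1: Mutable default dict is shared across calls.
Step 2: First call adds 1: 2. Second call adds 3: 6.
Step 3: result = {1: 2, 3: 6}

The answer is {1: 2, 3: 6}.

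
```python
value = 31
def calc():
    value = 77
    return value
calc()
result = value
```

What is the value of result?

Step 1: value = 31 globally.
Step 2: calc() creates a LOCAL value = 77 (no global keyword!).
Step 3: The global value is unchanged. result = 31

The answer is 31.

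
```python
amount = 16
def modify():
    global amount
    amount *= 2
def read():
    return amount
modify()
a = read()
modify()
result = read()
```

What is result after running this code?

Step 1: amount = 16.
Step 2: First modify(): amount = 16 * 2 = 32.
Step 3: Second modify(): amount = 32 * 2 = 64.
Step 4: read() returns 64

The answer is 64.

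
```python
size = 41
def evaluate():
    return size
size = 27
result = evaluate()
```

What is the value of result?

Step 1: size is first set to 41, then reassigned to 27.
Step 2: evaluate() is called after the reassignment, so it looks up the current global size = 27.
Step 3: result = 27

The answer is 27.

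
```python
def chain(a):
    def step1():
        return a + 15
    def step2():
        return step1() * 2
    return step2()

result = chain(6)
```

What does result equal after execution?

Step 1: chain(6) captures a = 6.
Step 2: step2() calls step1() which returns 6 + 15 = 21.
Step 3: step2() returns 21 * 2 = 42

The answer is 42.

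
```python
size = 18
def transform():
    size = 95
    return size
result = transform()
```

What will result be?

Step 1: Global size = 18.
Step 2: transform() creates local size = 95, shadowing the global.
Step 3: Returns local size = 95. result = 95

The answer is 95.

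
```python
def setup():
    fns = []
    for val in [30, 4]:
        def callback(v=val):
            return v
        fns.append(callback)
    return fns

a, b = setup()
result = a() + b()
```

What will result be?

Step 1: Default argument v=val captures val at each iteration.
Step 2: a() returns 30 (captured at first iteration), b() returns 4 (captured at second).
Step 3: result = 30 + 4 = 34

The answer is 34.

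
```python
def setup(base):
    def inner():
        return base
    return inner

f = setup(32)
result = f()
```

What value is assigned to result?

Step 1: setup(32) creates closure capturing base = 32.
Step 2: f() returns the captured base = 32.
Step 3: result = 32

The answer is 32.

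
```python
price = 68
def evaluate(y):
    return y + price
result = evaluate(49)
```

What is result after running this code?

Step 1: price = 68 is defined globally.
Step 2: evaluate(49) uses parameter y = 49 and looks up price from global scope = 68.
Step 3: result = 49 + 68 = 117

The answer is 117.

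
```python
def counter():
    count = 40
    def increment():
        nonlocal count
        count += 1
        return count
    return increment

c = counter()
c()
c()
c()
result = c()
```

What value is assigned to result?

Step 1: counter() creates closure with count = 40.
Step 2: Each c() call increments count via nonlocal. After 4 calls: 40 + 4 = 44.
Step 3: result = 44

The answer is 44.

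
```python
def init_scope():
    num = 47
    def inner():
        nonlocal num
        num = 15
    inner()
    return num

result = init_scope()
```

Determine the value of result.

Step 1: init_scope() sets num = 47.
Step 2: inner() uses nonlocal to reassign num = 15.
Step 3: result = 15

The answer is 15.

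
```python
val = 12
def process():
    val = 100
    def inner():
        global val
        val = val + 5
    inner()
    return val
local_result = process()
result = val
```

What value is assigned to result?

Step 1: Global val = 12. process() creates local val = 100.
Step 2: inner() declares global val and adds 5: global val = 12 + 5 = 17.
Step 3: process() returns its local val = 100 (unaffected by inner).
Step 4: result = global val = 17

The answer is 17.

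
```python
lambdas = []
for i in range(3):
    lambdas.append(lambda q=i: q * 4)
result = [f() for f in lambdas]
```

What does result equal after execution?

Step 1: Default arg q=i captures i at each iteration.
Step 2: lambdas[k] has q defaulting to k, returns k * 4.
Step 3: result = [0, 4, 8]

The answer is [0, 4, 8].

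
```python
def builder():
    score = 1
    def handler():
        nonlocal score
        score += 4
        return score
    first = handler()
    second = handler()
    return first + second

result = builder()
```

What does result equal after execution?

Step 1: score starts at 1.
Step 2: First call: score = 1 + 4 = 5, returns 5.
Step 3: Second call: score = 5 + 4 = 9, returns 9.
Step 4: result = 5 + 9 = 14

The answer is 14.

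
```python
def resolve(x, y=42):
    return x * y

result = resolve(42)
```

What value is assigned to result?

Step 1: resolve(42) uses default y = 42.
Step 2: Returns 42 * 42 = 1764.
Step 3: result = 1764

The answer is 1764.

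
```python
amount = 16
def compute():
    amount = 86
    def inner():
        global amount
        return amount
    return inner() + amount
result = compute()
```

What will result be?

Step 1: Global amount = 16. compute() shadows with local amount = 86.
Step 2: inner() uses global keyword, so inner() returns global amount = 16.
Step 3: compute() returns 16 + 86 = 102

The answer is 102.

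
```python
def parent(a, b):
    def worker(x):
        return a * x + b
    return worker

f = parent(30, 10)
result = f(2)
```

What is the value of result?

Step 1: parent(30, 10) captures a = 30, b = 10.
Step 2: f(2) computes 30 * 2 + 10 = 70.
Step 3: result = 70

The answer is 70.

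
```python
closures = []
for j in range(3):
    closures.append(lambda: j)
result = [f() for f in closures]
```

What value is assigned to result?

Step 1: All 3 lambdas share the same variable j.
Step 2: After the loop, j = 2.
Step 3: Each call returns 2. result = [2, 2, 2]

The answer is [2, 2, 2].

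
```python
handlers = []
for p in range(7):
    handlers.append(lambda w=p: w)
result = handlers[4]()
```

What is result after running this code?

Step 1: Default argument w=p captures p's value at each iteration.
Step 2: handlers[4] captured w = 4 when p was 4.
Step 3: result = 4

The answer is 4.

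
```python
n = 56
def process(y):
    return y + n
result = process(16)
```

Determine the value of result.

Step 1: n = 56 is defined globally.
Step 2: process(16) uses parameter y = 16 and looks up n from global scope = 56.
Step 3: result = 16 + 56 = 72

The answer is 72.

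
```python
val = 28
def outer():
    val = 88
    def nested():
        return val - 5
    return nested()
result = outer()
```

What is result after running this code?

Step 1: outer() shadows global val with val = 88.
Step 2: nested() finds val = 88 in enclosing scope, computes 88 - 5 = 83.
Step 3: result = 83

The answer is 83.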